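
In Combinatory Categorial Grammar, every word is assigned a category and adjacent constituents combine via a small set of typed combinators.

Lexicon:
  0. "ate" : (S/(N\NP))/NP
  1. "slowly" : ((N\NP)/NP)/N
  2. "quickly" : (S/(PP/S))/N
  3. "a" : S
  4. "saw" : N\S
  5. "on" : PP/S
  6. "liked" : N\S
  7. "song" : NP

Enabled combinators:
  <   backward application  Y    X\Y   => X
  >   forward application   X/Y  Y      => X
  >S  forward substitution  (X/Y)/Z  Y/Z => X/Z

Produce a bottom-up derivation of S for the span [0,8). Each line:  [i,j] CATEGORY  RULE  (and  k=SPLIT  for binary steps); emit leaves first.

[0,1] (S/(N\NP))/NP  lex  "ate"
[1,2] ((N\NP)/NP)/N  lex  "slowly"
[2,3] (S/(PP/S))/N  lex  "quickly"
[3,4] S  lex  "a"
[4,5] N\S  lex  "saw"
[3,5] N  <  k=4
[2,5] S/(PP/S)  >  k=3
[5,6] PP/S  lex  "on"
[2,6] S  >  k=5
[6,7] N\S  lex  "liked"
[2,7] N  <  k=6
[1,7] (N\NP)/NP  >  k=2
[0,7] S/NP  >S  k=1
[7,8] NP  lex  "song"
[0,8] S  >  k=7

[0,8] S   >
  [0,7] S/NP   >S
    [0,1] "ate" : (S/(N\NP))/NP
    [1,7] (N\NP)/NP   >
      [1,2] "slowly" : ((N\NP)/NP)/N
      [2,7] N   <
        [2,6] S   >
          [2,5] S/(PP/S)   >
            [2,3] "quickly" : (S/(PP/S))/N
            [3,5] N   <
              [3,4] "a" : S
              [4,5] "saw" : N\S
          [5,6] "on" : PP/S
        [6,7] "liked" : N\S
  [7,8] "song" : NP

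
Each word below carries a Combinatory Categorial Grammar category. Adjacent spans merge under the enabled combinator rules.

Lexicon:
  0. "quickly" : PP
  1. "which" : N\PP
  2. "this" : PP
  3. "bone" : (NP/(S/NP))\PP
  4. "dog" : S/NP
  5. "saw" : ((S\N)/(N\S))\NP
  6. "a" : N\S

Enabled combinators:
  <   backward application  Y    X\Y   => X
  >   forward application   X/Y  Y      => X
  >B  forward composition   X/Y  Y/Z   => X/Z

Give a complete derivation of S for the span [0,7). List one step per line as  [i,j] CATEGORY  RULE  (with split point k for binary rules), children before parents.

[0,1] PP  lex  "quickly"
[1,2] N\PP  lex  "which"
[0,2] N  <  k=1
[2,3] PP  lex  "this"
[3,4] (NP/(S/NP))\PP  lex  "bone"
[2,4] NP/(S/NP)  <  k=3
[4,5] S/NP  lex  "dog"
[2,5] NP  >  k=4
[5,6] ((S\N)/(N\S))\NP  lex  "saw"
[2,6] (S\N)/(N\S)  <  k=5
[6,7] N\S  lex  "a"
[2,7] S\N  >  k=6
[0,7] S  <  k=2

[0,7] S   <
  [0,2] N   <
    [0,1] "quickly" : PP
    [1,2] "which" : N\PP
  [2,7] S\N   >
    [2,6] (S\N)/(N\S)   <
      [2,5] NP   >
        [2,4] NP/(S/NP)   <
          [2,3] "this" : PP
          [3,4] "bone" : (NP/(S/NP))\PP
        [4,5] "dog" : S/NP
      [5,6] "saw" : ((S\N)/(N\S))\NP
    [6,7] "a" : N\S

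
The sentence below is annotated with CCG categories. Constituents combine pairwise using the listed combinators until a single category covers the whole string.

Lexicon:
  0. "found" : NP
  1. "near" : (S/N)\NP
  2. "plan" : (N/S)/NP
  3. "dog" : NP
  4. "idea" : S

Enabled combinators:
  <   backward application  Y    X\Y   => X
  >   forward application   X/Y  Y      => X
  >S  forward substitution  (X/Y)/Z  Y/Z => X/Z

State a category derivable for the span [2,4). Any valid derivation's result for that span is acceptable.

N/S

[0,5] S   >
  [0,2] S/N   <
    [0,1] "found" : NP
    [1,2] "near" : (S/N)\NP
  [2,5] N   >
    [2,4] N/S   >
      [2,3] "plan" : (N/S)/NP
      [3,4] "dog" : NP
    [4,5] "idea" : S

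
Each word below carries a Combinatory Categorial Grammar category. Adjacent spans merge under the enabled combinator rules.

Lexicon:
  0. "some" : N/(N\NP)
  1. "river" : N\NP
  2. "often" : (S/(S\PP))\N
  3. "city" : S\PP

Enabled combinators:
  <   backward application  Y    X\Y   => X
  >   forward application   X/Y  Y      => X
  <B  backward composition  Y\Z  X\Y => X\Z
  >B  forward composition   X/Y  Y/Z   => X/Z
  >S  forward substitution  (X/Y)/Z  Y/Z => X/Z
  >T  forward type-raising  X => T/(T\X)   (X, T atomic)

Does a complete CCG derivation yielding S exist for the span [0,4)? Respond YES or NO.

YES

[0,4] S   >
  [0,3] S/(S\PP)   <
    [0,2] N   >
      [0,1] "some" : N/(N\NP)
      [1,2] "river" : N\NP
    [2,3] "often" : (S/(S\PP))\N
  [3,4] "city" : S\PP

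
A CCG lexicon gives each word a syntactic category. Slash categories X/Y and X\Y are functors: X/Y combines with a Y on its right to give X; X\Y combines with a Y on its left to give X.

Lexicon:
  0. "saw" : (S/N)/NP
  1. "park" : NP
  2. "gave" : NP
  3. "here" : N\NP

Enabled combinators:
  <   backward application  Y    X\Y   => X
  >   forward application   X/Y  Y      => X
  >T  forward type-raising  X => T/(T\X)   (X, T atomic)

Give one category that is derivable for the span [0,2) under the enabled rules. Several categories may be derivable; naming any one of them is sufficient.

S/N

[0,4] S   >
  [0,2] S/N   >
    [0,1] "saw" : (S/N)/NP
    [1,2] "park" : NP
  [2,4] N   <
    [2,3] "gave" : NP
    [3,4] "here" : N\NP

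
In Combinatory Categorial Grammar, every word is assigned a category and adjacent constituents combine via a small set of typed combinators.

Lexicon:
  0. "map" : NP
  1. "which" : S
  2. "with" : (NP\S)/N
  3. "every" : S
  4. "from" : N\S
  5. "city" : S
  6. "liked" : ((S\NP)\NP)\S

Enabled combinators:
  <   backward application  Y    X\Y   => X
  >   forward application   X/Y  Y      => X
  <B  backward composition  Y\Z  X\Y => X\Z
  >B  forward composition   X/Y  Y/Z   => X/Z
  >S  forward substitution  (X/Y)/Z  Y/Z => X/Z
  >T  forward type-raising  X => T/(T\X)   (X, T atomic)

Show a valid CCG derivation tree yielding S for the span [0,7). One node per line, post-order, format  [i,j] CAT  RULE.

[0,1] NP  lex  "map"
[1,2] S  lex  "which"
[2,3] (NP\S)/N  lex  "with"
[3,4] S  lex  "every"
[4,5] N\S  lex  "from"
[3,5] N  <  k=4
[2,5] NP\S  >  k=3
[1,5] NP  <  k=2
[5,6] S  lex  "city"
[6,7] ((S\NP)\NP)\S  lex  "liked"
[5,7] (S\NP)\NP  <  k=6
[1,7] S\NP  <  k=5
[0,7] S  <  k=1

[0,7] S   <
  [0,1] "map" : NP
  [1,7] S\NP   <
    [1,5] NP   <
      [1,2] "which" : S
      [2,5] NP\S   >
        [2,3] "with" : (NP\S)/N
        [3,5] N   <
          [3,4] "every" : S
          [4,5] "from" : N\S
    [5,7] (S\NP)\NP   <
      [5,6] "city" : S
      [6,7] "liked" : ((S\NP)\NP)\S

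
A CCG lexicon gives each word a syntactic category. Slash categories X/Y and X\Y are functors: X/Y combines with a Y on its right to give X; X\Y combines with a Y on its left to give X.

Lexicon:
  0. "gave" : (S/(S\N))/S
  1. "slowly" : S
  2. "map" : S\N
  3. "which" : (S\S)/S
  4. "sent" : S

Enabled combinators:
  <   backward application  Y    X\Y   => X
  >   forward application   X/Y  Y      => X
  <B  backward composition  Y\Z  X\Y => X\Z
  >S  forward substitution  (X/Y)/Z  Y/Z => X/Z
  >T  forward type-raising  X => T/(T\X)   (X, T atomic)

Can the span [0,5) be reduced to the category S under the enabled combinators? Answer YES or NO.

YES

[0,5] S   >
  [0,2] S/(S\N)   >
    [0,1] "gave" : (S/(S\N))/S
    [1,2] "slowly" : S
  [2,5] S\N   <B
    [2,3] "map" : S\N
    [3,5] S\S   >
      [3,4] "which" : (S\S)/S
      [4,5] "sent" : S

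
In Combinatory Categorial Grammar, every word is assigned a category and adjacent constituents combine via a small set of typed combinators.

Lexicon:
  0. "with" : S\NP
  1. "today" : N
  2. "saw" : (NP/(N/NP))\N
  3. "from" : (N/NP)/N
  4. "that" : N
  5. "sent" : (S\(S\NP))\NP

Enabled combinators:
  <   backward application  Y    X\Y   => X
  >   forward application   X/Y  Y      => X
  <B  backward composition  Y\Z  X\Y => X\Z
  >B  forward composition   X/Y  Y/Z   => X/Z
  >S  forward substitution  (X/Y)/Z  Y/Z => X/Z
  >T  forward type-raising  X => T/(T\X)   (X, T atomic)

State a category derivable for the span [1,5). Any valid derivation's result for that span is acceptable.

NP

[0,6] S   <
  [0,1] "with" : S\NP
  [1,6] S\(S\NP)   <
    [1,5] NP   >
      [1,4] NP/N   >B
        [1,3] NP/(N/NP)   <
          [1,2] "today" : N
          [2,3] "saw" : (NP/(N/NP))\N
        [3,4] "from" : (N/NP)/N
      [4,5] "that" : N
    [5,6] "sent" : (S\(S\NP))\NP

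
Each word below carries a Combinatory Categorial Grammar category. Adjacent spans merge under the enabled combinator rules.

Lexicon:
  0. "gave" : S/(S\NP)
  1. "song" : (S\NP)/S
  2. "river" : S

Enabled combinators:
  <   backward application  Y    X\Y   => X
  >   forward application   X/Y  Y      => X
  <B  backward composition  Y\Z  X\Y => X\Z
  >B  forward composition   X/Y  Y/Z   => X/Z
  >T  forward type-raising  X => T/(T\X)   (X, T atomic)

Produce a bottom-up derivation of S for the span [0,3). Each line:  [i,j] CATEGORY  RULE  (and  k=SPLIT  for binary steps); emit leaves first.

[0,1] S/(S\NP)  lex  "gave"
[1,2] (S\NP)/S  lex  "song"
[2,3] S  lex  "river"
[1,3] S\NP  >  k=2
[0,3] S  >  k=1

[0,3] S   >
  [0,1] "gave" : S/(S\NP)
  [1,3] S\NP   >
    [1,2] "song" : (S\NP)/S
    [2,3] "river" : S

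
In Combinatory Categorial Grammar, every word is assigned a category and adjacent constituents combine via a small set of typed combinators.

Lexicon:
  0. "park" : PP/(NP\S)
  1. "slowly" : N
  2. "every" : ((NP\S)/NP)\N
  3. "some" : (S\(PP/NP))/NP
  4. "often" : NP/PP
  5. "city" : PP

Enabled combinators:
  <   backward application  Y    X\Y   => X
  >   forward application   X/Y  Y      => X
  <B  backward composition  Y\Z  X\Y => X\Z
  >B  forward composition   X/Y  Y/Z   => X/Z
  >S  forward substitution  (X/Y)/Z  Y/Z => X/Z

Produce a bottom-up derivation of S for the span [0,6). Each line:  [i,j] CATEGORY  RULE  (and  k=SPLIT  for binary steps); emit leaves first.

[0,6] S   <
  [0,3] PP/NP   >B
    [0,1] "park" : PP/(NP\S)
    [1,3] (NP\S)/NP   <
      [1,2] "slowly" : N
      [2,3] "every" : ((NP\S)/NP)\N
  [3,6] S\(PP/NP)   >
    [3,4] "some" : (S\(PP/NP))/NP
    [4,6] NP   >
      [4,5] "often" : NP/PP
      [5,6] "city" : PP

[0,1] PP/(NP\S)  lex  "park"
[1,2] N  lex  "slowly"
[2,3] ((NP\S)/NP)\N  lex  "every"
[1,3] (NP\S)/NP  <  k=2
[0,3] PP/NP  >B  k=1
[3,4] (S\(PP/NP))/NP  lex  "some"
[4,5] NP/PP  lex  "often"
[5,6] PP  lex  "city"
[4,6] NP  >  k=5
[3,6] S\(PP/NP)  >  k=4
[0,6] S  <  k=3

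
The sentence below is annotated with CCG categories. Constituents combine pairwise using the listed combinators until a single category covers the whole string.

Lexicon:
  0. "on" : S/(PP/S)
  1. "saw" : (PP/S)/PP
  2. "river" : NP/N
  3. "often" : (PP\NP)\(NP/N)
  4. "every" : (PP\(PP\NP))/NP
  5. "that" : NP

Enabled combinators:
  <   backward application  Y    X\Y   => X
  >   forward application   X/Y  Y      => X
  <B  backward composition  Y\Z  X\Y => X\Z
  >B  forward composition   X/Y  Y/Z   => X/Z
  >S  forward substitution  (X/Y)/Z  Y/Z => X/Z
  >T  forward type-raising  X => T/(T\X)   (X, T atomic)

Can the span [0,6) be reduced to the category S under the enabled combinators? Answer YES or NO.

YES

[0,6] S   >
  [0,2] S/PP   >B
    [0,1] "on" : S/(PP/S)
    [1,2] "saw" : (PP/S)/PP
  [2,6] PP   <
    [2,4] PP\NP   <
      [2,3] "river" : NP/N
      [3,4] "often" : (PP\NP)\(NP/N)
    [4,6] PP\(PP\NP)   >
      [4,5] "every" : (PP\(PP\NP))/NP
      [5,6] "that" : NP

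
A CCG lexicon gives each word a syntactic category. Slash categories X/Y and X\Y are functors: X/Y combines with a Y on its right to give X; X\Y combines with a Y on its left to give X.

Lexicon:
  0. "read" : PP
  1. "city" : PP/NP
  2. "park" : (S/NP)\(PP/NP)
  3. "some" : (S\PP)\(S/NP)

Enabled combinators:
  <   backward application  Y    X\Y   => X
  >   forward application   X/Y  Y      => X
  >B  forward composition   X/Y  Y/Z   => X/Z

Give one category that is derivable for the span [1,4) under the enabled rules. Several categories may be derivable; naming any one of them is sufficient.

S\PP

[0,4] S   <
  [0,1] "read" : PP
  [1,4] S\PP   <
    [1,3] S/NP   <
      [1,2] "city" : PP/NP
      [2,3] "park" : (S/NP)\(PP/NP)
    [3,4] "some" : (S\PP)\(S/NP)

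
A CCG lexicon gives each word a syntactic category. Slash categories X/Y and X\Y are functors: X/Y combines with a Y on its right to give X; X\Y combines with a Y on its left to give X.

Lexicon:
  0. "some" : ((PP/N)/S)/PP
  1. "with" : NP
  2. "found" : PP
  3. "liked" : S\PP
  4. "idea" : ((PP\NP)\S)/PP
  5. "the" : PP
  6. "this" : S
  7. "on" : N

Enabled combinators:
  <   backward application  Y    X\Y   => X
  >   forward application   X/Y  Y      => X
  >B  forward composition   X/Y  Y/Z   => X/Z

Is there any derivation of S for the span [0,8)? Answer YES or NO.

NO

((PP/N)/S)/PP NP PP S\PP ((PP\NP)\S)/PP PP S N
CKY chart[0,8] = {PP}; S ∉ chart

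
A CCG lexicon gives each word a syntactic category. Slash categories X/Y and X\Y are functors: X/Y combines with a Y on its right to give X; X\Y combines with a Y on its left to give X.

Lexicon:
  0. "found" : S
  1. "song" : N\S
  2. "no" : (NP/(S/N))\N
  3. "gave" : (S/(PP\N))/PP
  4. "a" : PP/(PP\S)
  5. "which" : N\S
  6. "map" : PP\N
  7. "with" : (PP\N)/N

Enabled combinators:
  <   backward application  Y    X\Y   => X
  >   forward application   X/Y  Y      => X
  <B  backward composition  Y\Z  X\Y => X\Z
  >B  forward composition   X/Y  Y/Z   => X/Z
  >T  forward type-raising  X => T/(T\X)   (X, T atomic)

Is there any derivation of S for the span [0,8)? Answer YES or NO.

S N\S (NP/(S/N))\N (S/(PP\N))/PP PP/(PP\S) N\S PP\N (PP\N)/N
CKY chart[0,8] = {N/(N\NP), NP, NP/(NP\NP), PP/(PP\NP), S/(S\NP)}; S ∉ chart

NO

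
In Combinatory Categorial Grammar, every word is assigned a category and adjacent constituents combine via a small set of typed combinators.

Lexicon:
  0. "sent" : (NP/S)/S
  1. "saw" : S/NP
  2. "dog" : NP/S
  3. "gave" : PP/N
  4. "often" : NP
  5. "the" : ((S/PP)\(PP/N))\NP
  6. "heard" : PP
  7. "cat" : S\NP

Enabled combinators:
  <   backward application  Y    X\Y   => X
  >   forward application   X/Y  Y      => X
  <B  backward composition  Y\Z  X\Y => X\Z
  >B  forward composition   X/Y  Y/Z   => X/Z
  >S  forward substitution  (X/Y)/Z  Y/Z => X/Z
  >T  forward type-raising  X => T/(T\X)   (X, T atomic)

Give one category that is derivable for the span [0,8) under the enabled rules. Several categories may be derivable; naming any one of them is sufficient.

[0,8] S   <
  [0,7] NP   >
    [0,3] NP/S   >S
      [0,1] "sent" : (NP/S)/S
      [1,3] S/S   >B
        [1,2] "saw" : S/NP
        [2,3] "dog" : NP/S
    [3,7] S   >
      [3,6] S/PP   <
        [3,4] "gave" : PP/N
        [4,6] (S/PP)\(PP/N)   <
          [4,5] "often" : NP
          [5,6] "the" : ((S/PP)\(PP/N))\NP
      [6,7] "heard" : PP
  [7,8] "cat" : S\NP

S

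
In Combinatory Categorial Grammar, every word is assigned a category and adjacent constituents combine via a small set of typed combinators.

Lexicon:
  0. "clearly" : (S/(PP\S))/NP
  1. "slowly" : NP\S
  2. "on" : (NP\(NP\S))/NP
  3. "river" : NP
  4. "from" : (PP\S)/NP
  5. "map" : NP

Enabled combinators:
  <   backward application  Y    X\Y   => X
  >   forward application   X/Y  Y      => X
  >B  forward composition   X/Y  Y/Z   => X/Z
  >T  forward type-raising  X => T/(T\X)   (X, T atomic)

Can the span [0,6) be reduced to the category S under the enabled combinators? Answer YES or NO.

YES

[0,6] S   >
  [0,4] S/(PP\S)   >
    [0,1] "clearly" : (S/(PP\S))/NP
    [1,4] NP   <
      [1,2] "slowly" : NP\S
      [2,4] NP\(NP\S)   >
        [2,3] "on" : (NP\(NP\S))/NP
        [3,4] "river" : NP
  [4,6] PP\S   >
    [4,5] "from" : (PP\S)/NP
    [5,6] "map" : NP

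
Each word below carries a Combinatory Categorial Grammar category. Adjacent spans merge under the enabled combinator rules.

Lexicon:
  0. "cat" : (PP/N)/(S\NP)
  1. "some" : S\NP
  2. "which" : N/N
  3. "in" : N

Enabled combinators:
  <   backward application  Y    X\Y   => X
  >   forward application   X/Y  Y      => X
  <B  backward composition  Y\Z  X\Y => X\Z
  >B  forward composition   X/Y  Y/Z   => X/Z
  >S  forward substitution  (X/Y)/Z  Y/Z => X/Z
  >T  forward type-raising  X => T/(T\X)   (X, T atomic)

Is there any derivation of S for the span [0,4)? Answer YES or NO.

NO

(PP/N)/(S\NP) S\NP N/N N
CKY chart[0,4] = {N/(N\PP), NP/(NP\PP), PP, PP/(N\N), PP/(PP\PP), S/(S\PP)}; S ∉ chart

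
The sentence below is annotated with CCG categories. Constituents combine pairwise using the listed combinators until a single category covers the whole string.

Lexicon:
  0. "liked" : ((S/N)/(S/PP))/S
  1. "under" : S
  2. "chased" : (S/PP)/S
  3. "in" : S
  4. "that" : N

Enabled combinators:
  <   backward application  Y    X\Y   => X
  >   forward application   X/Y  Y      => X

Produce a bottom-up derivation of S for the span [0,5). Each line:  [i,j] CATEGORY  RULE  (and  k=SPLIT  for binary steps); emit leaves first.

[0,1] ((S/N)/(S/PP))/S  lex  "liked"
[1,2] S  lex  "under"
[0,2] (S/N)/(S/PP)  >  k=1
[2,3] (S/PP)/S  lex  "chased"
[3,4] S  lex  "in"
[2,4] S/PP  >  k=3
[0,4] S/N  >  k=2
[4,5] N  lex  "that"
[0,5] S  >  k=4

[0,5] S   >
  [0,4] S/N   >
    [0,2] (S/N)/(S/PP)   >
      [0,1] "liked" : ((S/N)/(S/PP))/S
      [1,2] "under" : S
    [2,4] S/PP   >
      [2,3] "chased" : (S/PP)/S
      [3,4] "in" : S
  [4,5] "that" : N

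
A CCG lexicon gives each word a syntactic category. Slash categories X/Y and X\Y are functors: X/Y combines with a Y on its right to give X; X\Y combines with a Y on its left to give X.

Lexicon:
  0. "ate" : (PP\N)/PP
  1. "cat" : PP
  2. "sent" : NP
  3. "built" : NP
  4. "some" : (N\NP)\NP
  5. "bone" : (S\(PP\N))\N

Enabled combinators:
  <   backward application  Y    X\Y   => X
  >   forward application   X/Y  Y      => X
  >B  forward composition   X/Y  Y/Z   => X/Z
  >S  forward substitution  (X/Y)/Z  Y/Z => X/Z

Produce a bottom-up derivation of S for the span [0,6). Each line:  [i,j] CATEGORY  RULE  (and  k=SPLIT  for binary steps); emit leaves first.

[0,6] S   <
  [0,2] PP\N   >
    [0,1] "ate" : (PP\N)/PP
    [1,2] "cat" : PP
  [2,6] S\(PP\N)   <
    [2,5] N   <
      [2,3] "sent" : NP
      [3,5] N\NP   <
        [3,4] "built" : NP
        [4,5] "some" : (N\NP)\NP
    [5,6] "bone" : (S\(PP\N))\N

[0,1] (PP\N)/PP  lex  "ate"
[1,2] PP  lex  "cat"
[0,2] PP\N  >  k=1
[2,3] NP  lex  "sent"
[3,4] NP  lex  "built"
[4,5] (N\NP)\NP  lex  "some"
[3,5] N\NP  <  k=4
[2,5] N  <  k=3
[5,6] (S\(PP\N))\N  lex  "bone"
[2,6] S\(PP\N)  <  k=5
[0,6] S  <  k=2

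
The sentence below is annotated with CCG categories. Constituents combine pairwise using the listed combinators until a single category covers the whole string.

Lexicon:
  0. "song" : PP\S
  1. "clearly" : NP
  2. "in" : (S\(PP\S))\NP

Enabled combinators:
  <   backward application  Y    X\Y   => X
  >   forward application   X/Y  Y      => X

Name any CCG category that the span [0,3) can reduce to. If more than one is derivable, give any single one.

S

[0,3] S   <
  [0,1] "song" : PP\S
  [1,3] S\(PP\S)   <
    [1,2] "clearly" : NP
    [2,3] "in" : (S\(PP\S))\NP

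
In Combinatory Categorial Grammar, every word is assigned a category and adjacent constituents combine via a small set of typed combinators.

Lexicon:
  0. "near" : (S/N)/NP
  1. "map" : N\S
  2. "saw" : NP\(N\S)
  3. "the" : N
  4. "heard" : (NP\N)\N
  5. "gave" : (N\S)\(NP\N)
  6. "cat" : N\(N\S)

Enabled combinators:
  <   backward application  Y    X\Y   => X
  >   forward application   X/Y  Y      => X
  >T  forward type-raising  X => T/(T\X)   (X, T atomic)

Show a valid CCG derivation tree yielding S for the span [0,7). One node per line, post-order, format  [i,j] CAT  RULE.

[0,7] S   >
  [0,3] S/N   >
    [0,1] "near" : (S/N)/NP
    [1,3] NP   <
      [1,2] "map" : N\S
      [2,3] "saw" : NP\(N\S)
  [3,7] N   <
    [3,6] N\S   <
      [3,5] NP\N   <
        [3,4] "the" : N
        [4,5] "heard" : (NP\N)\N
      [5,6] "gave" : (N\S)\(NP\N)
    [6,7] "cat" : N\(N\S)

[0,1] (S/N)/NP  lex  "near"
[1,2] N\S  lex  "map"
[2,3] NP\(N\S)  lex  "saw"
[1,3] NP  <  k=2
[0,3] S/N  >  k=1
[3,4] N  lex  "the"
[4,5] (NP\N)\N  lex  "heard"
[3,5] NP\N  <  k=4
[5,6] (N\S)\(NP\N)  lex  "gave"
[3,6] N\S  <  k=5
[6,7] N\(N\S)  lex  "cat"
[3,7] N  <  k=6
[0,7] S  >  k=3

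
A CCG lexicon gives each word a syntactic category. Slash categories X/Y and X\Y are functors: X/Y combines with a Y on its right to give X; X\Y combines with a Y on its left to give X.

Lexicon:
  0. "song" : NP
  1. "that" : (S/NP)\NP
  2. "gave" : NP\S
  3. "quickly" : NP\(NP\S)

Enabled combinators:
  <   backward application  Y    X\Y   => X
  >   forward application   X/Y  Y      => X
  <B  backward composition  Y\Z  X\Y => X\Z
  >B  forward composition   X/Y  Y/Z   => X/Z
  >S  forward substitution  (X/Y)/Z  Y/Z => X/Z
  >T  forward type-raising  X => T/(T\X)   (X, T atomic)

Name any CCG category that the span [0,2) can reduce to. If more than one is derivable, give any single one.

[0,4] S   >
  [0,2] S/NP   <
    [0,1] "song" : NP
    [1,2] "that" : (S/NP)\NP
  [2,4] NP   <
    [2,3] "gave" : NP\S
    [3,4] "quickly" : NP\(NP\S)

S/NP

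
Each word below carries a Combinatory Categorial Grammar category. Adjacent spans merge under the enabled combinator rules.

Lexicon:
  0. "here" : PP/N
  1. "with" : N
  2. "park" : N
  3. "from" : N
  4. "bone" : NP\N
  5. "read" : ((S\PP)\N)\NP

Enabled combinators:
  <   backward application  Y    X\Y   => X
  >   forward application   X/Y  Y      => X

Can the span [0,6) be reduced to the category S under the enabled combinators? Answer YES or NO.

[0,6] S   <
  [0,2] PP   >
    [0,1] "here" : PP/N
    [1,2] "with" : N
  [2,6] S\PP   <
    [2,3] "park" : N
    [3,6] (S\PP)\N   <
      [3,5] NP   <
        [3,4] "from" : N
        [4,5] "bone" : NP\N
      [5,6] "read" : ((S\PP)\N)\NP

YES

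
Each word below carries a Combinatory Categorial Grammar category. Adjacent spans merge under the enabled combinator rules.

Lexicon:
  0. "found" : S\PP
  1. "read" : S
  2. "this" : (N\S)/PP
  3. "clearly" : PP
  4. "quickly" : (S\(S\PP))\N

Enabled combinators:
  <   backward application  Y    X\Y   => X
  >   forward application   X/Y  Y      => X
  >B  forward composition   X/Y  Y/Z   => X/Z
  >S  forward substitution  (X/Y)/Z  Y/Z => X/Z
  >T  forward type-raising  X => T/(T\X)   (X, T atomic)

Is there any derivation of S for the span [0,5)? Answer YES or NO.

[0,5] S   <
  [0,1] "found" : S\PP
  [1,5] S\(S\PP)   <
    [1,4] N   <
      [1,2] "read" : S
      [2,4] N\S   >
        [2,3] "this" : (N\S)/PP
        [3,4] "clearly" : PP
    [4,5] "quickly" : (S\(S\PP))\N

YES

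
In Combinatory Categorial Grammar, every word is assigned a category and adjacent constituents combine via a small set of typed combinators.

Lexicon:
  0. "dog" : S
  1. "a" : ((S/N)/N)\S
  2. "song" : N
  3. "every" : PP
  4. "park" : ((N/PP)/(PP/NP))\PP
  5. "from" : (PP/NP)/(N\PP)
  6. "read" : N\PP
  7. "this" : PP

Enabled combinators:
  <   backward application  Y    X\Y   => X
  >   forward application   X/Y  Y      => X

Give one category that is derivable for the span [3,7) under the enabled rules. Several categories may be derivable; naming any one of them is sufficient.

[0,8] S   >
  [0,3] S/N   >
    [0,2] (S/N)/N   <
      [0,1] "dog" : S
      [1,2] "a" : ((S/N)/N)\S
    [2,3] "song" : N
  [3,8] N   >
    [3,7] N/PP   >
      [3,5] (N/PP)/(PP/NP)   <
        [3,4] "every" : PP
        [4,5] "park" : ((N/PP)/(PP/NP))\PP
      [5,7] PP/NP   >
        [5,6] "from" : (PP/NP)/(N\PP)
        [6,7] "read" : N\PP
    [7,8] "this" : PP

N/PP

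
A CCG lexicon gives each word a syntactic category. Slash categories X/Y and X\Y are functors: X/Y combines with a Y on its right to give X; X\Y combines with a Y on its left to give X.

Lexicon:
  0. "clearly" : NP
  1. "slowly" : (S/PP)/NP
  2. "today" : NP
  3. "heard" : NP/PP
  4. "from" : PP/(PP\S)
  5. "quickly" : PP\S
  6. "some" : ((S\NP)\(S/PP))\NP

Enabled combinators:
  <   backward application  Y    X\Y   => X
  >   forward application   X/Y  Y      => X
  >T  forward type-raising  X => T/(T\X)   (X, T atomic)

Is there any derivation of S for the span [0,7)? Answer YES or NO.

[0,7] S   >
  [0,1] S/(S\NP)   >T
    [0,1] "clearly" : NP
  [1,7] S\NP   <
    [1,3] S/PP   >
      [1,2] "slowly" : (S/PP)/NP
      [2,3] "today" : NP
    [3,7] (S\NP)\(S/PP)   <
      [3,6] NP   >
        [3,4] "heard" : NP/PP
        [4,6] PP   >
          [4,5] "from" : PP/(PP\S)
          [5,6] "quickly" : PP\S
      [6,7] "some" : ((S\NP)\(S/PP))\NP

YES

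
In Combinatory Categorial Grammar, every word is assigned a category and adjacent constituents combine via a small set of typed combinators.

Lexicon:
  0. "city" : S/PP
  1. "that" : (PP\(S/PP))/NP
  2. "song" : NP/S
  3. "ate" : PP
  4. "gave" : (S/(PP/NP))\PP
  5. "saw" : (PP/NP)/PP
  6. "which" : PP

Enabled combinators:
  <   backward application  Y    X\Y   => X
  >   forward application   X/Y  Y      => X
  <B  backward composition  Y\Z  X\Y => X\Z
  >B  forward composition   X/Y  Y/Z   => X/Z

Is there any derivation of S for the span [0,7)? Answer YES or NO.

NO

S/PP (PP\(S/PP))/NP NP/S PP (S/(PP/NP))\PP (PP/NP)/PP PP
CKY chart[0,7] = {PP}; S ∉ chart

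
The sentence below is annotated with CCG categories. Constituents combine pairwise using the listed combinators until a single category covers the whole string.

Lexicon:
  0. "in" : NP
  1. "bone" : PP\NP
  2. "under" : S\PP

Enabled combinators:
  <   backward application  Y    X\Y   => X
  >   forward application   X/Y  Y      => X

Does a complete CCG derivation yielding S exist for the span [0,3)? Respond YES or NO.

[0,3] S   <
  [0,2] PP   <
    [0,1] "in" : NP
    [1,2] "bone" : PP\NP
  [2,3] "under" : S\PP

YES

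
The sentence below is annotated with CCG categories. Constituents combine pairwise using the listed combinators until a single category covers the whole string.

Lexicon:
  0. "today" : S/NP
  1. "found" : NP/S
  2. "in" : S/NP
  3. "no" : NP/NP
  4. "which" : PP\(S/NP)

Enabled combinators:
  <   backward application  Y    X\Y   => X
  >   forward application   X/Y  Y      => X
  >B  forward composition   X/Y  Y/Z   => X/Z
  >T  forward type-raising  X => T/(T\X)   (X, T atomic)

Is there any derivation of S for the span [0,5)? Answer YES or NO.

NO

S/NP NP/S S/NP NP/NP PP\(S/NP)
CKY chart[0,5] = {N/(N\PP), NP/(NP\PP), PP, PP/(PP\PP), S/(S\PP)}; S ∉ chart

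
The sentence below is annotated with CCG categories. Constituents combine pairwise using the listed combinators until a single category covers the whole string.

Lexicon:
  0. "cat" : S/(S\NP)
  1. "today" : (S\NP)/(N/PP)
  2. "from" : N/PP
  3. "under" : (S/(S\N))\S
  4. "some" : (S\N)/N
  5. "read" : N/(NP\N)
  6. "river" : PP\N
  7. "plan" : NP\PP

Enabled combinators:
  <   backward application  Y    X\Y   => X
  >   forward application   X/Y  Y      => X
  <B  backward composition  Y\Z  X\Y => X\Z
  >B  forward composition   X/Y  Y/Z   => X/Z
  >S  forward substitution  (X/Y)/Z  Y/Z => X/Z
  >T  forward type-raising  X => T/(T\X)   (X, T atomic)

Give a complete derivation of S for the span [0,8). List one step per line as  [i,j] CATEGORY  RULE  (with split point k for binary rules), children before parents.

[0,1] S/(S\NP)  lex  "cat"
[1,2] (S\NP)/(N/PP)  lex  "today"
[2,3] N/PP  lex  "from"
[1,3] S\NP  >  k=2
[0,3] S  >  k=1
[3,4] (S/(S\N))\S  lex  "under"
[0,4] S/(S\N)  <  k=3
[4,5] (S\N)/N  lex  "some"
[5,6] N/(NP\N)  lex  "read"
[6,7] PP\N  lex  "river"
[7,8] NP\PP  lex  "plan"
[6,8] NP\N  <B  k=7
[5,8] N  >  k=6
[4,8] S\N  >  k=5
[0,8] S  >  k=4

[0,8] S   >
  [0,4] S/(S\N)   <
    [0,3] S   >
      [0,1] "cat" : S/(S\NP)
      [1,3] S\NP   >
        [1,2] "today" : (S\NP)/(N/PP)
        [2,3] "from" : N/PP
    [3,4] "under" : (S/(S\N))\S
  [4,8] S\N   >
    [4,5] "some" : (S\N)/N
    [5,8] N   >
      [5,6] "read" : N/(NP\N)
      [6,8] NP\N   <B
        [6,7] "river" : PP\N
        [7,8] "plan" : NP\PP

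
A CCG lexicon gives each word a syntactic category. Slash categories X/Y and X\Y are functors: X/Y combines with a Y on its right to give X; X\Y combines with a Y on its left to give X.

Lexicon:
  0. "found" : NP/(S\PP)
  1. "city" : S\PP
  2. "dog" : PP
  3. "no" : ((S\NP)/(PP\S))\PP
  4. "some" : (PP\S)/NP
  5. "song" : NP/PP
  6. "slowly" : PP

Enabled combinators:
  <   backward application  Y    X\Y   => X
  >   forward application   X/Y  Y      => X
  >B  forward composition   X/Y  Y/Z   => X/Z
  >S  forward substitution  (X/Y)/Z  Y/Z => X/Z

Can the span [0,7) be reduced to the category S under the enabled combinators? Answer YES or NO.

[0,7] S   <
  [0,2] NP   >
    [0,1] "found" : NP/(S\PP)
    [1,2] "city" : S\PP
  [2,7] S\NP   >
    [2,4] (S\NP)/(PP\S)   <
      [2,3] "dog" : PP
      [3,4] "no" : ((S\NP)/(PP\S))\PP
    [4,7] PP\S   >
      [4,5] "some" : (PP\S)/NP
      [5,7] NP   >
        [5,6] "song" : NP/PP
        [6,7] "slowly" : PP

YES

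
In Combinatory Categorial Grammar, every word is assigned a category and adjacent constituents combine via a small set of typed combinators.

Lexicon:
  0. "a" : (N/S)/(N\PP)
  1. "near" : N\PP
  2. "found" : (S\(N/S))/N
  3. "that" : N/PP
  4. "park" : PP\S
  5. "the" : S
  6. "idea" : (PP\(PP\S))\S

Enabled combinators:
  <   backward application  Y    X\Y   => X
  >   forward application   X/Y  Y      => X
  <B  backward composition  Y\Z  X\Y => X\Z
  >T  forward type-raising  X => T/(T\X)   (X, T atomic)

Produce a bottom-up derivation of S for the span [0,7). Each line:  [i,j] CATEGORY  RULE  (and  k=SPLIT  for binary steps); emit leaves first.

[0,1] (N/S)/(N\PP)  lex  "a"
[1,2] N\PP  lex  "near"
[0,2] N/S  >  k=1
[2,3] (S\(N/S))/N  lex  "found"
[3,4] N/PP  lex  "that"
[4,5] PP\S  lex  "park"
[5,6] S  lex  "the"
[6,7] (PP\(PP\S))\S  lex  "idea"
[5,7] PP\(PP\S)  <  k=6
[4,7] PP  <  k=5
[3,7] N  >  k=4
[2,7] S\(N/S)  >  k=3
[0,7] S  <  k=2

[0,7] S   <
  [0,2] N/S   >
    [0,1] "a" : (N/S)/(N\PP)
    [1,2] "near" : N\PP
  [2,7] S\(N/S)   >
    [2,3] "found" : (S\(N/S))/N
    [3,7] N   >
      [3,4] "that" : N/PP
      [4,7] PP   <
        [4,5] "park" : PP\S
        [5,7] PP\(PP\S)   <
          [5,6] "the" : S
          [6,7] "idea" : (PP\(PP\S))\S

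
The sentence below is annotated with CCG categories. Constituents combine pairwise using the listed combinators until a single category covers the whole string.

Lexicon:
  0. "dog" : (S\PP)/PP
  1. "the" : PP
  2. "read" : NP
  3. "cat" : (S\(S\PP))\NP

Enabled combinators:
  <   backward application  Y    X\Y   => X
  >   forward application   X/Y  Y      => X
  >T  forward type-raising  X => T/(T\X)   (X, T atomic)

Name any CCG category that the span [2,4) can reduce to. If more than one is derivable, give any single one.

[0,4] S   <
  [0,2] S\PP   >
    [0,1] "dog" : (S\PP)/PP
    [1,2] "the" : PP
  [2,4] S\(S\PP)   <
    [2,3] "read" : NP
    [3,4] "cat" : (S\(S\PP))\NP

S\(S\PP)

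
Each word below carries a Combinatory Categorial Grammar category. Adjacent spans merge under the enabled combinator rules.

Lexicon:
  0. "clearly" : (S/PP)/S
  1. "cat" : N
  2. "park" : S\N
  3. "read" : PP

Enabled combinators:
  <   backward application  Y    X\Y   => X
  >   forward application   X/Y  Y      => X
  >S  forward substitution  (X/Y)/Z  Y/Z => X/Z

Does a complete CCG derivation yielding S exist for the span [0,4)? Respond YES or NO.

YES

[0,4] S   >
  [0,3] S/PP   >
    [0,1] "clearly" : (S/PP)/S
    [1,3] S   <
      [1,2] "cat" : N
      [2,3] "park" : S\N
  [3,4] "read" : PP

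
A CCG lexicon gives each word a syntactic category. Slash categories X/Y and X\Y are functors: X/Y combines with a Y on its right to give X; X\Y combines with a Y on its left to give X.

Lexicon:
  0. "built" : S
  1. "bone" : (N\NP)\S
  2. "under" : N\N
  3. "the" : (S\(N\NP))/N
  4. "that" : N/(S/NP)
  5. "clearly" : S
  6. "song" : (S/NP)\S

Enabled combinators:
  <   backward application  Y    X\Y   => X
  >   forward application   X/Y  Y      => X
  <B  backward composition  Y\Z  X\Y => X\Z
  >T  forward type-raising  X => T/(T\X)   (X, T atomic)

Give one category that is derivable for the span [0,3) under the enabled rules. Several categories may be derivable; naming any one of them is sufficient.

N\NP

[0,7] S   <
  [0,3] N\NP   <B
    [0,2] N\NP   <
      [0,1] "built" : S
      [1,2] "bone" : (N\NP)\S
    [2,3] "under" : N\N
  [3,7] S\(N\NP)   >
    [3,4] "the" : (S\(N\NP))/N
    [4,7] N   >
      [4,5] "that" : N/(S/NP)
      [5,7] S/NP   <
        [5,6] "clearly" : S
        [6,7] "song" : (S/NP)\S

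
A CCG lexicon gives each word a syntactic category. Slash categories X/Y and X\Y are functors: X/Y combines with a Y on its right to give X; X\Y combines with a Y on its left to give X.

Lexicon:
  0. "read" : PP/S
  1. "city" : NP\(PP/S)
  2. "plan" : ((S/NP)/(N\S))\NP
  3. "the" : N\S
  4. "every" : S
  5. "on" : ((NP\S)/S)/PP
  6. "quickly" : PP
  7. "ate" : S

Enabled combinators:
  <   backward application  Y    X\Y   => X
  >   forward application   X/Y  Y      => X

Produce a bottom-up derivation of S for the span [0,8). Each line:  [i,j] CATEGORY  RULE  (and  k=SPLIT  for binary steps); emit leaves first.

[0,1] PP/S  lex  "read"
[1,2] NP\(PP/S)  lex  "city"
[0,2] NP  <  k=1
[2,3] ((S/NP)/(N\S))\NP  lex  "plan"
[0,3] (S/NP)/(N\S)  <  k=2
[3,4] N\S  lex  "the"
[0,4] S/NP  >  k=3
[4,5] S  lex  "every"
[5,6] ((NP\S)/S)/PP  lex  "on"
[6,7] PP  lex  "quickly"
[5,7] (NP\S)/S  >  k=6
[7,8] S  lex  "ate"
[5,8] NP\S  >  k=7
[4,8] NP  <  k=5
[0,8] S  >  k=4

[0,8] S   >
  [0,4] S/NP   >
    [0,3] (S/NP)/(N\S)   <
      [0,2] NP   <
        [0,1] "read" : PP/S
        [1,2] "city" : NP\(PP/S)
      [2,3] "plan" : ((S/NP)/(N\S))\NP
    [3,4] "the" : N\S
  [4,8] NP   <
    [4,5] "every" : S
    [5,8] NP\S   >
      [5,7] (NP\S)/S   >
        [5,6] "on" : ((NP\S)/S)/PP
        [6,7] "quickly" : PP
      [7,8] "ate" : S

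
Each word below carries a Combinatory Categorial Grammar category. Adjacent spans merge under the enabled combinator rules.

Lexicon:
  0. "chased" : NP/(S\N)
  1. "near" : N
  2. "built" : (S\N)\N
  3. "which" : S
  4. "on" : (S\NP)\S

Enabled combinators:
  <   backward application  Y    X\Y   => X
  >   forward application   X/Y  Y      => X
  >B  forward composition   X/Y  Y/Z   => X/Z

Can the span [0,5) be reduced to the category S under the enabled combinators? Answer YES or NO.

YES

[0,5] S   <
  [0,3] NP   >
    [0,1] "chased" : NP/(S\N)
    [1,3] S\N   <
      [1,2] "near" : N
      [2,3] "built" : (S\N)\N
  [3,5] S\NP   <
    [3,4] "which" : S
    [4,5] "on" : (S\NP)\S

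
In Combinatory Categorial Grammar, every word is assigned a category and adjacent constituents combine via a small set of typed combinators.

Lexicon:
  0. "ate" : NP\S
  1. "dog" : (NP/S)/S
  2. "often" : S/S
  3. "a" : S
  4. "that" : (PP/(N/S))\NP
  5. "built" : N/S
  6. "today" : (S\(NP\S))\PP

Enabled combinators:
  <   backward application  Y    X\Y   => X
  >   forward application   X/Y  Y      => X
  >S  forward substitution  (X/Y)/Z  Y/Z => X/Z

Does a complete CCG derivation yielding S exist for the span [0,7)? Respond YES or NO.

[0,7] S   <
  [0,1] "ate" : NP\S
  [1,7] S\(NP\S)   <
    [1,6] PP   >
      [1,5] PP/(N/S)   <
        [1,4] NP   >
          [1,3] NP/S   >S
            [1,2] "dog" : (NP/S)/S
            [2,3] "often" : S/S
          [3,4] "a" : S
        [4,5] "that" : (PP/(N/S))\NP
      [5,6] "built" : N/S
    [6,7] "today" : (S\(NP\S))\PP

YES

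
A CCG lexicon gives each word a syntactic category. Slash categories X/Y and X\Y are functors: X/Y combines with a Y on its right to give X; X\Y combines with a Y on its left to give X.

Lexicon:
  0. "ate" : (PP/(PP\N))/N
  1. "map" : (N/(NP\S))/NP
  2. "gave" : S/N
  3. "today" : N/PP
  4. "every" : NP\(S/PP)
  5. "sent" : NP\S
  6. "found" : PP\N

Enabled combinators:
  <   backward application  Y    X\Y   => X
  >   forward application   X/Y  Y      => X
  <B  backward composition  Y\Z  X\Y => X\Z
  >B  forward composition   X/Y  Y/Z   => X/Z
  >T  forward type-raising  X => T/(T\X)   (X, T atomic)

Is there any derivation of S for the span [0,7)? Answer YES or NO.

NO

(PP/(PP\N))/N (N/(NP\S))/NP S/N N/PP NP\(S/PP) NP\S PP\N
CKY chart[0,7] = {(PP/(PP\N))/(N\PP), N/(N\PP), NP/(NP\PP), PP, PP/(PP\PP), S/(S\PP)}; S ∉ chart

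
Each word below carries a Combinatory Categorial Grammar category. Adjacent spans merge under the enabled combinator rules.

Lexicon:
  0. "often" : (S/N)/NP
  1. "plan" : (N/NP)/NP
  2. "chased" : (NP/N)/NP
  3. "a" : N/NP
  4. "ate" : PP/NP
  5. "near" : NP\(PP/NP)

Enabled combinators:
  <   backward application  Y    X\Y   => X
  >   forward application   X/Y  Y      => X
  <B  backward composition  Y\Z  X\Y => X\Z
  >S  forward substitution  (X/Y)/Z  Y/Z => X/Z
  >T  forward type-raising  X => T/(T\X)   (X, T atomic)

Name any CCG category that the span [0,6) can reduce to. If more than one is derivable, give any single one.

S

[0,6] S   >
  [0,4] S/NP   >S
    [0,1] "often" : (S/N)/NP
    [1,4] N/NP   >S
      [1,2] "plan" : (N/NP)/NP
      [2,4] NP/NP   >S
        [2,3] "chased" : (NP/N)/NP
        [3,4] "a" : N/NP
  [4,6] NP   <
    [4,5] "ate" : PP/NP
    [5,6] "near" : NP\(PP/NP)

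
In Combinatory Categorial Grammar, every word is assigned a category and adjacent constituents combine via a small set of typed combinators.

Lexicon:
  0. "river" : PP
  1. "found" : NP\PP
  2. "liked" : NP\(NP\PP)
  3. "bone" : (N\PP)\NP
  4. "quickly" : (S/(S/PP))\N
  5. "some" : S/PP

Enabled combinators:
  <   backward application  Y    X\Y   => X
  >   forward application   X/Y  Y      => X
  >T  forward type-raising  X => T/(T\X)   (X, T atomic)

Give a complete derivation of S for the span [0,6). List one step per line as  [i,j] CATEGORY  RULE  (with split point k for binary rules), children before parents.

[0,6] S   >
  [0,5] S/(S/PP)   <
    [0,4] N   >
      [0,1] N/(N\PP)   >T
        [0,1] "river" : PP
      [1,4] N\PP   <
        [1,3] NP   <
          [1,2] "found" : NP\PP
          [2,3] "liked" : NP\(NP\PP)
        [3,4] "bone" : (N\PP)\NP
    [4,5] "quickly" : (S/(S/PP))\N
  [5,6] "some" : S/PP

[0,1] PP  lex  "river"
[0,1] N/(N\PP)  >T
[1,2] NP\PP  lex  "found"
[2,3] NP\(NP\PP)  lex  "liked"
[1,3] NP  <  k=2
[3,4] (N\PP)\NP  lex  "bone"
[1,4] N\PP  <  k=3
[0,4] N  >  k=1
[4,5] (S/(S/PP))\N  lex  "quickly"
[0,5] S/(S/PP)  <  k=4
[5,6] S/PP  lex  "some"
[0,6] S  >  k=5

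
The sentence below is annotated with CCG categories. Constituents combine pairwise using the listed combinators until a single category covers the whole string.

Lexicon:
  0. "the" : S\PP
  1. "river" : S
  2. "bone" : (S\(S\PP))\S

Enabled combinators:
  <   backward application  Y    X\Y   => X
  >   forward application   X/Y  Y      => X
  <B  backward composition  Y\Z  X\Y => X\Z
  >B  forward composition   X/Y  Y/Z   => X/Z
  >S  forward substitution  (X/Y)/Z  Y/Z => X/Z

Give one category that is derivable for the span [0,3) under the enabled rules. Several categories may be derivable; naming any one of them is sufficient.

[0,3] S   <
  [0,1] "the" : S\PP
  [1,3] S\(S\PP)   <
    [1,2] "river" : S
    [2,3] "bone" : (S\(S\PP))\S

S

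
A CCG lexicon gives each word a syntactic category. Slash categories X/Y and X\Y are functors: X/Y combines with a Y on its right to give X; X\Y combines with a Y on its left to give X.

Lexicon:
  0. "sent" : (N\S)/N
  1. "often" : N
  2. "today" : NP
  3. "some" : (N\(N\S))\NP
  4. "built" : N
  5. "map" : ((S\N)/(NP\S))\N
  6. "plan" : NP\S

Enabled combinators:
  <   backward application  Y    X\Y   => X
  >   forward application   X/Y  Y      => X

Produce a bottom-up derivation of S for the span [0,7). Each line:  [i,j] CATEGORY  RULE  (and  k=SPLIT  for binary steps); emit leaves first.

[0,1] (N\S)/N  lex  "sent"
[1,2] N  lex  "often"
[0,2] N\S  >  k=1
[2,3] NP  lex  "today"
[3,4] (N\(N\S))\NP  lex  "some"
[2,4] N\(N\S)  <  k=3
[0,4] N  <  k=2
[4,5] N  lex  "built"
[5,6] ((S\N)/(NP\S))\N  lex  "map"
[4,6] (S\N)/(NP\S)  <  k=5
[6,7] NP\S  lex  "plan"
[4,7] S\N  >  k=6
[0,7] S  <  k=4

[0,7] S   <
  [0,4] N   <
    [0,2] N\S   >
      [0,1] "sent" : (N\S)/N
      [1,2] "often" : N
    [2,4] N\(N\S)   <
      [2,3] "today" : NP
      [3,4] "some" : (N\(N\S))\NP
  [4,7] S\N   >
    [4,6] (S\N)/(NP\S)   <
      [4,5] "built" : N
      [5,6] "map" : ((S\N)/(NP\S))\N
    [6,7] "plan" : NP\S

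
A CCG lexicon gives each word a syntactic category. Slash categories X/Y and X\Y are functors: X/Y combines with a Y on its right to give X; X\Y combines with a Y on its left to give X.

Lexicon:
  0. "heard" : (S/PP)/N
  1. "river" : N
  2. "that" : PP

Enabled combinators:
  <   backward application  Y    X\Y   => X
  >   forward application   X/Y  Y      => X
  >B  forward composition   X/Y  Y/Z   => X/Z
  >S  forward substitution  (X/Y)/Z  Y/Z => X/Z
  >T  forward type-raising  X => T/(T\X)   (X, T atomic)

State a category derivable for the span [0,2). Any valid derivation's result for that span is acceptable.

[0,3] S   >
  [0,2] S/PP   >
    [0,1] "heard" : (S/PP)/N
    [1,2] "river" : N
  [2,3] "that" : PP

S/PP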